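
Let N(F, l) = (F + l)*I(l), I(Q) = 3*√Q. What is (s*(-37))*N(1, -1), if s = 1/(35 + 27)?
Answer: 0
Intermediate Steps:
s = 1/62 ≈ 0.016129
N(F, l) = 3*√l*(F + l) (N(F, l) = (F + l)*(3*√l) = 3*√l*(F + l))
(s*(-37))*N(1, -1) = ((1/62)*(-37))*(3*√(-1)*(1 - 1)) = -111*I*0/62 = -37/62*0 = 0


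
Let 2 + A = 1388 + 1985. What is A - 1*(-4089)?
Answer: 7460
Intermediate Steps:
A = 3371 (A = -2 + (1388 + 1985) = -2 + 3373 = 3371)
A - 1*(-4089) = 3371 - 1*(-4089) = 3371 + 4089 = 7460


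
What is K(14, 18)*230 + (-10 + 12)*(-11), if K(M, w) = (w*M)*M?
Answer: 811418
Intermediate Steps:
K(M, w) = w*M² (K(M, w) = (M*w)*M = w*M²)
K(14, 18)*230 + (-10 + 12)*(-11) = (18*14²)*230 + (-10 + 12)*(-11) = (18*196)*230 + 2*(-11) = 3528*230 - 22 = 811440 - 22 = 811418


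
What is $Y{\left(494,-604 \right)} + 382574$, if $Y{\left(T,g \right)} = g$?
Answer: $381970$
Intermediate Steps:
$Y{\left(494,-604 \right)} + 382574 = -604 + 382574 = 381970$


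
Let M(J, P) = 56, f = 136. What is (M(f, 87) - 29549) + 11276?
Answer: -18217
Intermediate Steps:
(M(f, 87) - 29549) + 11276 = (56 - 29549) + 11276 = -29493 + 11276 = -18217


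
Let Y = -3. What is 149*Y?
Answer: -447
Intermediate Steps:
149*Y = 149*(-3) = -447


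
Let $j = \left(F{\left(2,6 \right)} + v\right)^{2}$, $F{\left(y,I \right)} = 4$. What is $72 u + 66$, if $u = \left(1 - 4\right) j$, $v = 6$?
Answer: $-21534$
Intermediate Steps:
$j = 100$ ($j = \left(4 + 6\right)^{2} = 10^{2} = 100$)
$u = -300$ ($u = \left(1 - 4\right) 100 = \left(-3\right) 100 = -300$)
$72 u + 66 = 72 \left(-300\right) + 66 = -21600 + 66 = -21534$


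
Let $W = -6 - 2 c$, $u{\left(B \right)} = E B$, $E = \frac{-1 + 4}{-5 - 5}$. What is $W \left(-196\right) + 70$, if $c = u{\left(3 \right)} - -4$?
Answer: $\frac{12306}{5} \approx 2461.2$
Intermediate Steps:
$E = - \frac{3}{10}$ ($E = \frac{3}{-10} = 3 \left(- \frac{1}{10}\right) = - \frac{3}{10} \approx -0.3$)
$u{\left(B \right)} = - \frac{3 B}{10}$
$c = \frac{31}{10}$ ($c = \left(- \frac{3}{10}\right) 3 - -4 = - \frac{9}{10} + 4 = \frac{31}{10} \approx 3.1$)
$W = - \frac{61}{5}$ ($W = -6 - \frac{31}{5} = - \frac{61}{5} \approx -12.2$)
$W \left(-196\right) + 70 = \left(- \frac{61}{5}\right) \left(-196\right) + 70 = \frac{11956}{5} + 70 = \frac{12306}{5}$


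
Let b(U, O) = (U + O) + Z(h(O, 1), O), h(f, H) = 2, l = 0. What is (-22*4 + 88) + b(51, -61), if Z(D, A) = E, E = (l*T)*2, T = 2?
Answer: -10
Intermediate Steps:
E = 0 (E = (0*2)*2 = 0*2 = 0)
Z(D, A) = 0
b(U, O) = O + U (b(U, O) = (U + O) + 0 = (O + U) + 0 = O + U)
(-22*4 + 88) + b(51, -61) = (-22*4 + 88) + (-61 + 51) = (-88 + 88) - 10 = 0 - 10 = -10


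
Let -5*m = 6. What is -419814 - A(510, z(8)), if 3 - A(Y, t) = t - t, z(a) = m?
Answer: -419817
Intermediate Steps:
m = -6/5 (m = -⅕*6 = -6/5 ≈ -1.2000)
z(a) = -6/5
A(Y, t) = 3 (A(Y, t) = 3 - (t - t) = 3 - 1*0 = 3 + 0 = 3)
-419814 - A(510, z(8)) = -419814 - 1*3 = -419814 - 3 = -419817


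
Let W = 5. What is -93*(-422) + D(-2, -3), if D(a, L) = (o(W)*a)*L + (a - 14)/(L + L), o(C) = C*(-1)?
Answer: 117656/3 ≈ 39219.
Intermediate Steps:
o(C) = -C
D(a, L) = (-14 + a)/(2*L) - 5*L*a (D(a, L) = ((-1*5)*a)*L + (a - 14)/(L + L) = (-5*a)*L + (-14 + a)/((2*L)) = -5*L*a + (-14 + a)*(1/(2*L)) = -5*L*a + (-14 + a)/(2*L) = (-14 + a)/(2*L) - 5*L*a)
-93*(-422) + D(-2, -3) = -93*(-422) + (½)*(-14 - 2 - 10*(-2)*(-3)²)/(-3) = 39246 + (½)*(-⅓)*(-14 - 2 - 10*(-2)*9) = 39246 + (½)*(-⅓)*(-14 - 2 + 180) = 39246 + (½)*(-⅓)*164 = 39246 - 82/3 = 117656/3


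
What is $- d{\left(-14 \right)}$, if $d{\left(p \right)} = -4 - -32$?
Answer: $-28$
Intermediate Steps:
$d{\left(p \right)} = 28$ ($d{\left(p \right)} = -4 + 32 = 28$)
$- d{\left(-14 \right)} = \left(-1\right) 28 = -28$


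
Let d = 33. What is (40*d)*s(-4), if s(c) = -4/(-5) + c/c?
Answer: 2376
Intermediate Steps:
s(c) = 9/5 (s(c) = -4*(-⅕) + 1 = ⅘ + 1 = 9/5)
(40*d)*s(-4) = (40*33)*(9/5) = 1320*(9/5) = 2376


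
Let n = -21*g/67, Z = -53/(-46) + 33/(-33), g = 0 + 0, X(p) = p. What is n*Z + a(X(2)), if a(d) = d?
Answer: 2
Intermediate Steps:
g = 0
Z = 7/46 (Z = -53*(-1/46) + 33*(-1/33) = 53/46 - 1 = 7/46 ≈ 0.15217)
n = 0 (n = -21*0/67 = 0*(1/67) = 0)
n*Z + a(X(2)) = 0*(7/46) + 2 = 0 + 2 = 2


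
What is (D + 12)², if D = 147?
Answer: 25281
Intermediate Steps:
(D + 12)² = (147 + 12)² = 159² = 25281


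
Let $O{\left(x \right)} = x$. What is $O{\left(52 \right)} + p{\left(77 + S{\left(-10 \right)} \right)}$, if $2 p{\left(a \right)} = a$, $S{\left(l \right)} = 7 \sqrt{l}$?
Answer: $\frac{181}{2} + \frac{7 i \sqrt{10}}{2} \approx 90.5 + 11.068 i$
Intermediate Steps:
$p{\left(a \right)} = \frac{a}{2}$
$O{\left(52 \right)} + p{\left(77 + S{\left(-10 \right)} \right)} = 52 + \frac{77 + 7 \sqrt{-10}}{2} = 52 + \frac{77 + 7 i \sqrt{10}}{2} = 52 + \left(\frac{77}{2} + \frac{7 i \sqrt{10}}{2}\right) = \frac{181}{2} + \frac{7 i \sqrt{10}}{2}$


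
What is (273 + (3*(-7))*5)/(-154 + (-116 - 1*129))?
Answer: -8/19 ≈ -0.42105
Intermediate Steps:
(273 + (3*(-7))*5)/(-154 + (-116 - 1*129)) = (273 - 21*5)/(-154 + (-116 - 129)) = (273 - 105)/(-154 - 245) = 168/(-399) = 168*(-1/399) = -8/19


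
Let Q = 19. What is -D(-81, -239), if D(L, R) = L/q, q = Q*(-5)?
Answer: -81/95 ≈ -0.85263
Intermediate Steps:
q = -95 (q = 19*(-5) = -95)
D(L, R) = -L/95 (D(L, R) = L/(-95) = L*(-1/95) = -L/95)
-D(-81, -239) = -(-1)*(-81)/95 = -1*81/95 = -81/95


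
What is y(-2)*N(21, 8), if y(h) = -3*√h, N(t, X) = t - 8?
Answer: -39*I*√2 ≈ -55.154*I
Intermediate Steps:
N(t, X) = -8 + t
y(-2)*N(21, 8) = (-3*I*√2)*(-8 + 21) = -3*I*√2*13 = -39*I*√2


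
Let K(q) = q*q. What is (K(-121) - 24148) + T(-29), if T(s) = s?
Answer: -9536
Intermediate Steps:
K(q) = q**2
(K(-121) - 24148) + T(-29) = ((-121)**2 - 24148) - 29 = (14641 - 24148) - 29 = -9507 - 29 = -9536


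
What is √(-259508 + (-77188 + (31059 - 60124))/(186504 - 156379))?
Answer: I*√9420430627365/6025 ≈ 509.42*I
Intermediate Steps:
√(-259508 + (-77188 + (31059 - 60124))/(186504 - 156379)) = √(-259508 + (-77188 - 29065)/30125) = √(-259508 - 106253*1/30125) = √(-259508 - 106253/30125) = √(-7817784753/30125) = I*√9420430627365/6025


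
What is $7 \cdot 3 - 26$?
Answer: $-5$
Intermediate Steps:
$7 \cdot 3 - 26 = 21 - 26 = -5$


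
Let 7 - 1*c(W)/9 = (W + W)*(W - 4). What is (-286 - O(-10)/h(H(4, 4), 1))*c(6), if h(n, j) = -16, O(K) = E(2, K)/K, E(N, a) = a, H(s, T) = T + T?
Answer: 699975/16 ≈ 43748.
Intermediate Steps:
H(s, T) = 2*T
O(K) = 1 (O(K) = K/K = 1)
c(W) = 63 - 18*W*(-4 + W) (c(W) = 63 - 9*(W + W)*(W - 4) = 63 - 9*2*W*(-4 + W) = 63 - 18*W*(-4 + W))
(-286 - O(-10)/h(H(4, 4), 1))*c(6) = (-286 - 1/(-16))*(63 - 18*6² + 72*6) = (-286 - (-1)/16)*(63 - 18*36 + 432) = (-286 - 1*(-1/16))*(63 - 648 + 432) = (-286 + 1/16)*(-153) = -4575/16*(-153) = 699975/16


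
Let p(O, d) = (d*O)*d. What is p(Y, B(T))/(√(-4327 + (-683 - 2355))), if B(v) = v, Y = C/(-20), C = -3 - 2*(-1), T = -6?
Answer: -3*I*√7365/12275 ≈ -0.020974*I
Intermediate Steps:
C = -1 (C = -3 + 2 = -1)
Y = 1/20 (Y = -1/(-20) = -1*(-1/20) = 1/20 ≈ 0.050000)
p(O, d) = O*d² (p(O, d) = (O*d)*d = O*d²)
p(Y, B(T))/(√(-4327 + (-683 - 2355))) = ((1/20)*(-6)²)/(√(-4327 + (-683 - 2355))) = ((1/20)*36)/(√(-4327 - 3038)) = 9/(5*(√(-7365))) = 9/(5*((I*√7365))) = 9*(-I*√7365/7365)/5 = -3*I*√7365/12275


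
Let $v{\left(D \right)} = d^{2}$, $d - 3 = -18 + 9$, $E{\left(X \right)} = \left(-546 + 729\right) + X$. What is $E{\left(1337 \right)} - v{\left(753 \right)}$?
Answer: $1484$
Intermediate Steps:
$E{\left(X \right)} = 183 + X$
$d = -6$ ($d = 3 + \left(-18 + 9\right) = 3 - 9 = -6$)
$v{\left(D \right)} = 36$ ($v{\left(D \right)} = \left(-6\right)^{2} = 36$)
$E{\left(1337 \right)} - v{\left(753 \right)} = \left(183 + 1337\right) - 36 = 1520 - 36 = 1484$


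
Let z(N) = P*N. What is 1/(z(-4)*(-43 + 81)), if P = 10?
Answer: -1/1520 ≈ -0.00065789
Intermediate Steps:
z(N) = 10*N
1/(z(-4)*(-43 + 81)) = 1/((10*(-4))*(-43 + 81)) = 1/(-40*38) = 1/(-1520) = -1/1520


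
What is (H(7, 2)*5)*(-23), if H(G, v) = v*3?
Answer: -690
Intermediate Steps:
H(G, v) = 3*v
(H(7, 2)*5)*(-23) = ((3*2)*5)*(-23) = (6*5)*(-23) = 30*(-23) = -690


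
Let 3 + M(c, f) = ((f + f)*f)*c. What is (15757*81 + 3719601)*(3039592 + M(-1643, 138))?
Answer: -297451936822410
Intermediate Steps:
M(c, f) = -3 + 2*c*f**2 (M(c, f) = -3 + ((f + f)*f)*c = -3 + ((2*f)*f)*c = -3 + (2*f**2)*c = -3 + 2*c*f**2)
(15757*81 + 3719601)*(3039592 + M(-1643, 138)) = (15757*81 + 3719601)*(3039592 + (-3 + 2*(-1643)*138**2)) = (1276317 + 3719601)*(3039592 + (-3 + 2*(-1643)*19044)) = 4995918*(3039592 + (-3 - 62578584)) = 4995918*(3039592 - 62578587) = 4995918*(-59538995) = -297451936822410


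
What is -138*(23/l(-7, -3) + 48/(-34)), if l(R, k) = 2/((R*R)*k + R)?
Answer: 4158078/17 ≈ 2.4459e+5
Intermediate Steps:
l(R, k) = 2/(R + k*R²) (l(R, k) = 2/(R²*k + R) = 2/(k*R² + R) = 2/(R + k*R²))
-138*(23/l(-7, -3) + 48/(-34)) = -138*(23/((2/(-7*(1 - 7*(-3))))) + 48/(-34)) = -138*(23/((2*(-⅐)/(1 + 21))) + 48*(-1/34)) = -138*(23/((2*(-⅐)/22)) - 24/17) = -138*(23/((2*(-⅐)*(1/22))) - 24/17) = -138*(23/(-1/77) - 24/17) = -138*(23*(-77) - 24/17) = -138*(-1771 - 24/17) = -138*(-30131/17) = 4158078/17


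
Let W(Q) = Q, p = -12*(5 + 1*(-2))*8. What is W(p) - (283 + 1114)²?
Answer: -1951897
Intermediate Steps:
p = -288 (p = -12*(5 - 2)*8 = -12*3*8 = -36*8 = -288)
W(p) - (283 + 1114)² = -288 - (283 + 1114)² = -288 - 1*1397² = -288 - 1*1951609 = -288 - 1951609 = -1951897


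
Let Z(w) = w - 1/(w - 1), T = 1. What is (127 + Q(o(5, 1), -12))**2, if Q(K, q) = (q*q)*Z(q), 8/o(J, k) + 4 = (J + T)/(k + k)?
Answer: 427207561/169 ≈ 2.5279e+6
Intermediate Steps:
o(J, k) = 8/(-4 + (1 + J)/(2*k)) (o(J, k) = 8/(-4 + (J + 1)/(k + k)) = 8/(-4 + (1 + J)/((2*k))) = 8/(-4 + (1 + J)*(1/(2*k))) = 8/(-4 + (1 + J)/(2*k)))
Z(w) = w - 1/(-1 + w)
Q(K, q) = q**2*(-1 + q**2 - q)/(-1 + q) (Q(K, q) = (q*q)*((-1 + q**2 - q)/(-1 + q)) = q**2*((-1 + q**2 - q)/(-1 + q)) = q**2*(-1 + q**2 - q)/(-1 + q))
(127 + Q(o(5, 1), -12))**2 = (127 + (-12)**2*(-1 + (-12)**2 - 1*(-12))/(-1 - 12))**2 = (127 + 144*(-1 + 144 + 12)/(-13))**2 = (127 + 144*(-1/13)*155)**2 = (127 - 22320/13)**2 = (-20669/13)**2 = 427207561/169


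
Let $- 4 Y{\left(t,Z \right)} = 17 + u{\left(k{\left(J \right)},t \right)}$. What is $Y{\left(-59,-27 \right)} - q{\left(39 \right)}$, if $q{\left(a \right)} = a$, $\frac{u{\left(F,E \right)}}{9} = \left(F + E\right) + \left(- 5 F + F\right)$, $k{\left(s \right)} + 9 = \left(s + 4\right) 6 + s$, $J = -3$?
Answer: $49$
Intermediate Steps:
$k{\left(s \right)} = 15 + 7 s$ ($k{\left(s \right)} = -9 + \left(\left(s + 4\right) 6 + s\right) = -9 + \left(\left(4 + s\right) 6 + s\right) = -9 + \left(\left(24 + 6 s\right) + s\right) = -9 + \left(24 + 7 s\right) = 15 + 7 s$)
$u{\left(F,E \right)} = - 27 F + 9 E$ ($u{\left(F,E \right)} = 9 \left(\left(F + E\right) + \left(- 5 F + F\right)\right) = 9 \left(\left(E + F\right) - 4 F\right) = 9 \left(E - 3 F\right) = - 27 F + 9 E$)
$Y{\left(t,Z \right)} = - \frac{179}{4} - \frac{9 t}{4}$ ($Y{\left(t,Z \right)} = - \frac{17 + \left(- 27 \left(15 + 7 \left(-3\right)\right) + 9 t\right)}{4} = - \frac{17 + \left(- 27 \left(15 - 21\right) + 9 t\right)}{4} = - \frac{17 + \left(\left(-27\right) \left(-6\right) + 9 t\right)}{4} = - \frac{17 + \left(162 + 9 t\right)}{4} = - \frac{179 + 9 t}{4} = - \frac{179}{4} - \frac{9 t}{4}$)
$Y{\left(-59,-27 \right)} - q{\left(39 \right)} = \left(- \frac{179}{4} - - \frac{531}{4}\right) - 39 = \left(- \frac{179}{4} + \frac{531}{4}\right) - 39 = 88 - 39 = 49$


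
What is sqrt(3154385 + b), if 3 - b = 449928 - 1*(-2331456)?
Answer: 2*sqrt(93251) ≈ 610.74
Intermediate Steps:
b = -2781381 (b = 3 - (449928 - 1*(-2331456)) = 3 - (449928 + 2331456) = 3 - 1*2781384 = 3 - 2781384 = -2781381)
sqrt(3154385 + b) = sqrt(3154385 - 2781381) = sqrt(373004) = 2*sqrt(93251)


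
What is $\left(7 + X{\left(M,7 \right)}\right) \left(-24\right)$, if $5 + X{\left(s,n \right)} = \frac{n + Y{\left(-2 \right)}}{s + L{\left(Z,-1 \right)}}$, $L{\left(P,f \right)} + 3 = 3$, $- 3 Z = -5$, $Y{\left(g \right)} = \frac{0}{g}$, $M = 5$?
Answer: $- \frac{408}{5} \approx -81.6$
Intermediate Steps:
$Y{\left(g \right)} = 0$
$Z = \frac{5}{3}$ ($Z = \left(- \frac{1}{3}\right) \left(-5\right) = \frac{5}{3} \approx 1.6667$)
$L{\left(P,f \right)} = 0$ ($L{\left(P,f \right)} = -3 + 3 = 0$)
$X{\left(s,n \right)} = -5 + \frac{n}{s}$ ($X{\left(s,n \right)} = -5 + \frac{n + 0}{s + 0} = -5 + \frac{n}{s}$)
$\left(7 + X{\left(M,7 \right)}\right) \left(-24\right) = \left(7 - \left(5 - \frac{7}{5}\right)\right) \left(-24\right) = \left(7 + \left(-5 + 7 \cdot \frac{1}{5}\right)\right) \left(-24\right) = \left(7 + \left(-5 + \frac{7}{5}\right)\right) \left(-24\right) = \left(7 - \frac{18}{5}\right) \left(-24\right) = \frac{17}{5} \left(-24\right) = - \frac{408}{5}$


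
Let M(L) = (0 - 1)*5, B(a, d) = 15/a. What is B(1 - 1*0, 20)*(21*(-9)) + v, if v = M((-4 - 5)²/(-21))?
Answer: -2840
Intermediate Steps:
M(L) = -5 (M(L) = -1*5 = -5)
v = -5
B(1 - 1*0, 20)*(21*(-9)) + v = (15/(1 - 1*0))*(21*(-9)) - 5 = (15/(1 + 0))*(-189) - 5 = (15/1)*(-189) - 5 = (15*1)*(-189) - 5 = 15*(-189) - 5 = -2835 - 5 = -2840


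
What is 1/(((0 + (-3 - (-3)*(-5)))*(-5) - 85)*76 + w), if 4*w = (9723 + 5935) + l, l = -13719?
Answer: 4/3459 ≈ 0.0011564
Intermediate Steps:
w = 1939/4 (w = ((9723 + 5935) - 13719)/4 = (15658 - 13719)/4 = (¼)*1939 = 1939/4 ≈ 484.75)
1/(((0 + (-3 - (-3)*(-5)))*(-5) - 85)*76 + w) = 1/(((0 + (-3 - (-3)*(-5)))*(-5) - 85)*76 + 1939/4) = 1/(((0 + (-3 - 1*15))*(-5) - 85)*76 + 1939/4) = 1/(((0 + (-3 - 15))*(-5) - 85)*76 + 1939/4) = 1/(((0 - 18)*(-5) - 85)*76 + 1939/4) = 1/((-18*(-5) - 85)*76 + 1939/4) = 1/((90 - 85)*76 + 1939/4) = 1/(5*76 + 1939/4) = 1/(380 + 1939/4) = 1/(3459/4) = 4/3459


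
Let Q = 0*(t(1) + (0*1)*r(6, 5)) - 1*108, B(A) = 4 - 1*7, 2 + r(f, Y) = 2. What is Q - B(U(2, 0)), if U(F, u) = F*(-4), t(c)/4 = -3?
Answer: -105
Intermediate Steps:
r(f, Y) = 0 (r(f, Y) = -2 + 2 = 0)
t(c) = -12 (t(c) = 4*(-3) = -12)
U(F, u) = -4*F
B(A) = -3 (B(A) = 4 - 7 = -3)
Q = -108 (Q = 0*(-12 + (0*1)*0) - 1*108 = 0*(-12 + 0*0) - 108 = 0*(-12 + 0) - 108 = 0*(-12) - 108 = 0 - 108 = -108)
Q - B(U(2, 0)) = -108 - 1*(-3) = -108 + 3 = -105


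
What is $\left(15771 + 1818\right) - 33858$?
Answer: $-16269$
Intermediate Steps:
$\left(15771 + 1818\right) - 33858 = 17589 - 33858 = -16269$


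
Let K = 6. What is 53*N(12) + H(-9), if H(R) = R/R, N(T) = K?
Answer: 319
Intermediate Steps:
N(T) = 6
H(R) = 1
53*N(12) + H(-9) = 53*6 + 1 = 318 + 1 = 319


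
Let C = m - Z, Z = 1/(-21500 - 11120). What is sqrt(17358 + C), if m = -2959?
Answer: sqrt(3830365832055)/16310 ≈ 120.00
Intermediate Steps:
Z = -1/32620 (Z = 1/(-32620) = -1/32620 ≈ -3.0656e-5)
C = -96522579/32620 (C = -2959 - 1*(-1/32620) = -2959 + 1/32620 = -96522579/32620 ≈ -2959.0)
sqrt(17358 + C) = sqrt(17358 - 96522579/32620) = sqrt(469695381/32620) = sqrt(3830365832055)/16310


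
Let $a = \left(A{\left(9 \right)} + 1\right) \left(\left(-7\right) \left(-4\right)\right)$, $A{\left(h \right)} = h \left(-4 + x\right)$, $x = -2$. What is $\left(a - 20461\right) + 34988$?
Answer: $13043$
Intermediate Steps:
$A{\left(h \right)} = - 6 h$ ($A{\left(h \right)} = h \left(-4 - 2\right) = h \left(-6\right) = - 6 h$)
$a = -1484$ ($a = \left(\left(-6\right) 9 + 1\right) \left(\left(-7\right) \left(-4\right)\right) = \left(-54 + 1\right) 28 = \left(-53\right) 28 = -1484$)
$\left(a - 20461\right) + 34988 = \left(-1484 - 20461\right) + 34988 = -21945 + 34988 = 13043$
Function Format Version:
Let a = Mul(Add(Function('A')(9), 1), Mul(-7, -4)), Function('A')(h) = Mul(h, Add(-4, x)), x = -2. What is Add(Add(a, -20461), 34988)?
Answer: 13043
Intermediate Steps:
Function('A')(h) = Mul(-6, h) (Function('A')(h) = Mul(h, Add(-4, -2)) = Mul(h, -6) = Mul(-6, h))
a = -1484 (a = Mul(Add(Mul(-6, 9), 1), Mul(-7, -4)) = Mul(Add(-54, 1), 28) = Mul(-53, 28) = -1484)
Add(Add(a, -20461), 34988) = Add(Add(-1484, -20461), 34988) = Add(-21945, 34988) = 13043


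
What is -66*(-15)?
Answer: 990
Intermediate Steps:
-66*(-15) = -1*(-990) = 990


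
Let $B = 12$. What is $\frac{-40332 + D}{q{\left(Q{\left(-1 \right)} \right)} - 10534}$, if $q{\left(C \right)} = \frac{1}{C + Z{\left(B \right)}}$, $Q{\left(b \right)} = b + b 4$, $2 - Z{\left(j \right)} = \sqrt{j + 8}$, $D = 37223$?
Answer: $\frac{360242939}{1220553511} - \frac{6218 \sqrt{5}}{1220553511} \approx 0.29514$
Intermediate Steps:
$Z{\left(j \right)} = 2 - \sqrt{8 + j}$ ($Z{\left(j \right)} = 2 - \sqrt{j + 8} = 2 - \sqrt{8 + j}$)
$Q{\left(b \right)} = 5 b$ ($Q{\left(b \right)} = b + 4 b = 5 b$)
$q{\left(C \right)} = \frac{1}{2 + C - 2 \sqrt{5}}$ ($q{\left(C \right)} = \frac{1}{C + \left(2 - \sqrt{8 + 12}\right)} = \frac{1}{C + \left(2 - \sqrt{20}\right)} = \frac{1}{C + \left(2 - 2 \sqrt{5}\right)} = \frac{1}{2 + C - 2 \sqrt{5}}$)
$\frac{-40332 + D}{q{\left(Q{\left(-1 \right)} \right)} - 10534} = \frac{-40332 + 37223}{\frac{1}{2 + 5 \left(-1\right) - 2 \sqrt{5}} - 10534} = - \frac{3109}{\frac{1}{2 - 5 - 2 \sqrt{5}} - 10534} = - \frac{3109}{\frac{1}{-3 - 2 \sqrt{5}} - 10534} = - \frac{3109}{-10534 + \frac{1}{-3 - 2 \sqrt{5}}}$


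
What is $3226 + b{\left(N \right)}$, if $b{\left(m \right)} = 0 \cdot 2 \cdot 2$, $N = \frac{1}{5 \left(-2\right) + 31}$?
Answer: $3226$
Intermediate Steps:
$N = \frac{1}{21}$ ($N = \frac{1}{-10 + 31} = \frac{1}{21} \approx 0.047619$)
$b{\left(m \right)} = 0$ ($b{\left(m \right)} = 0 \cdot 2 = 0$)
$3226 + b{\left(N \right)} = 3226 + 0 = 3226$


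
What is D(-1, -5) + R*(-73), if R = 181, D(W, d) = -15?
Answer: -13228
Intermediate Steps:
D(-1, -5) + R*(-73) = -15 + 181*(-73) = -15 - 13213 = -13228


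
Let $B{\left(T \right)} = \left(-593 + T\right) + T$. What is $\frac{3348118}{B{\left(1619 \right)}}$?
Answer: $\frac{3348118}{2645} \approx 1265.8$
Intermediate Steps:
$B{\left(T \right)} = -593 + 2 T$
$\frac{3348118}{B{\left(1619 \right)}} = \frac{3348118}{-593 + 2 \cdot 1619} = \frac{3348118}{-593 + 3238} = \frac{3348118}{2645}$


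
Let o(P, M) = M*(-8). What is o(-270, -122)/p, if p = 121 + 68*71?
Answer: 976/4949 ≈ 0.19721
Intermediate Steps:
p = 4949 (p = 121 + 4828 = 4949)
o(P, M) = -8*M
o(-270, -122)/p = -8*(-122)/4949 = 976*(1/4949) = 976/4949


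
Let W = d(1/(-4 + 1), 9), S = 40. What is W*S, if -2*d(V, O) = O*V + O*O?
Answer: -1560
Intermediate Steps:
d(V, O) = -O²/2 - O*V/2 (d(V, O) = -(O*V + O*O)/2 = -(O*V + O²)/2 = -(O² + O*V)/2 = -O²/2 - O*V/2)
W = -39 (W = -½*9*(9 + 1/(-4 + 1)) = -½*9*(9 + 1/(-3)) = -½*9*(9 - ⅓) = -½*9*26/3 = -39)
W*S = -39*40 = -1560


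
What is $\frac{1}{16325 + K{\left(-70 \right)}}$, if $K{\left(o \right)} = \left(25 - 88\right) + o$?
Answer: $\frac{1}{16192} \approx 6.1759 \cdot 10^{-5}$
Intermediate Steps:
$K{\left(o \right)} = -63 + o$
$\frac{1}{16325 + K{\left(-70 \right)}} = \frac{1}{16325 - 133} = \frac{1}{16192}$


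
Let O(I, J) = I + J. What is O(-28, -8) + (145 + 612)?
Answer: 721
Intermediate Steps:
O(-28, -8) + (145 + 612) = (-28 - 8) + (145 + 612) = -36 + 757 = 721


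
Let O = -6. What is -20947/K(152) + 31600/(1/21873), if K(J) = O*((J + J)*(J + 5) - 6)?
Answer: 197908898838547/286332 ≈ 6.9119e+8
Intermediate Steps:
K(J) = 36 - 12*J*(5 + J) (K(J) = -6*((J + J)*(J + 5) - 6) = -6*((2*J)*(5 + J) - 6) = -6*(2*J*(5 + J) - 6) = -6*(-6 + 2*J*(5 + J)) = 36 - 12*J*(5 + J))
-20947/K(152) + 31600/(1/21873) = -20947/(36 - 60*152 - 12*152²) + 31600/(1/21873) = -20947/(36 - 9120 - 12*23104) + 31600/(1/21873) = -20947/(36 - 9120 - 277248) + 31600*21873 = -20947/(-286332) + 691186800 = -20947*(-1/286332) + 691186800 = 20947/286332 + 691186800 = 197908898838547/286332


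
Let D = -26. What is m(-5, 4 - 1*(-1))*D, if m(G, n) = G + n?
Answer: 0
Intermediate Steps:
m(-5, 4 - 1*(-1))*D = (-5 + (4 - 1*(-1)))*(-26) = (-5 + (4 + 1))*(-26) = (-5 + 5)*(-26) = 0*(-26) = 0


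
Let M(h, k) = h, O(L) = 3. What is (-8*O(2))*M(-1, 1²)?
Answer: 24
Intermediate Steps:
(-8*O(2))*M(-1, 1²) = -8*3*(-1) = -24*(-1) = 24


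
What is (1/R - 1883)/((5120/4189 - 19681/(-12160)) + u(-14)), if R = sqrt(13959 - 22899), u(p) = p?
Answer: 95916705920/568432451 + 5093824*I*sqrt(2235)/254089305597 ≈ 168.74 + 0.00094776*I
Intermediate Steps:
R = 2*I*sqrt(2235) (R = sqrt(-8940) = 2*I*sqrt(2235) ≈ 94.552*I)
(1/R - 1883)/((5120/4189 - 19681/(-12160)) + u(-14)) = (1/(2*I*sqrt(2235)) - 1883)/((5120/4189 - 19681/(-12160)) - 14) = (-I*sqrt(2235)/4470 - 1883)/((5120*(1/4189) - 19681*(-1/12160)) - 14) = (-1883 - I*sqrt(2235)/4470)/((5120/4189 + 19681/12160) - 14) = (-1883 - I*sqrt(2235)/4470)/(144702909/50938240 - 14) = (-1883 - I*sqrt(2235)/4470)/(-568432451/50938240) = (-1883 - I*sqrt(2235)/4470)*(-50938240/568432451) = 95916705920/568432451 + 5093824*I*sqrt(2235)/254089305597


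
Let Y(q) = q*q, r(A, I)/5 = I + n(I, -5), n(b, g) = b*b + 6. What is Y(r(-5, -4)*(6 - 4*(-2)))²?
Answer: 2520473760000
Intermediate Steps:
n(b, g) = 6 + b² (n(b, g) = b² + 6 = 6 + b²)
r(A, I) = 30 + 5*I + 5*I² (r(A, I) = 5*(I + (6 + I²)) = 5*(6 + I + I²) = 30 + 5*I + 5*I²)
Y(q) = q²
Y(r(-5, -4)*(6 - 4*(-2)))² = (((30 + 5*(-4) + 5*(-4)²)*(6 - 4*(-2)))²)² = (((30 - 20 + 5*16)*(6 + 8))²)² = (((30 - 20 + 80)*14)²)² = ((90*14)²)² = (1260²)² = 1587600² = 2520473760000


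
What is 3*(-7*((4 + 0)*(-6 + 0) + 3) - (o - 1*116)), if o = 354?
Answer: -273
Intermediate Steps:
3*(-7*((4 + 0)*(-6 + 0) + 3) - (o - 1*116)) = 3*(-7*((4 + 0)*(-6 + 0) + 3) - (354 - 1*116)) = 3*(-7*(4*(-6) + 3) - (354 - 116)) = 3*(-7*(-24 + 3) - 1*238) = 3*(-7*(-21) - 238) = 3*(147 - 238) = 3*(-91) = -273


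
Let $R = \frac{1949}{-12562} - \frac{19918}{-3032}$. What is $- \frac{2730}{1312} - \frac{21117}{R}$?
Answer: $- \frac{43996405564999}{13355096624} \approx -3294.4$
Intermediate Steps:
$R = \frac{61075137}{9521996}$ ($R = 1949 \left(- \frac{1}{12562}\right) - - \frac{9959}{1516} = - \frac{1949}{12562} + \frac{9959}{1516} = \frac{61075137}{9521996} \approx 6.4141$)
$- \frac{2730}{1312} - \frac{21117}{R} = - \frac{2730}{1312} - \frac{21117}{\frac{61075137}{9521996}} = \left(-2730\right) \frac{1}{1312} - \frac{67025329844}{20358379} = - \frac{1365}{656} - \frac{67025329844}{20358379} = - \frac{43996405564999}{13355096624}$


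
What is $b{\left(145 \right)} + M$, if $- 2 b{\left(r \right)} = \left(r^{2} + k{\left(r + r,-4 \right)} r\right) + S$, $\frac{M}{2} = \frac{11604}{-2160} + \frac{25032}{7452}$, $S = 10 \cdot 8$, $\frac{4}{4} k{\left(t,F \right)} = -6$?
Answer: $- \frac{31427339}{3105} \approx -10122.0$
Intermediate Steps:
$k{\left(t,F \right)} = -6$
$S = 80$
$M = - \frac{25003}{6210}$ ($M = 2 \left(\frac{11604}{-2160} + \frac{25032}{7452}\right) = 2 \left(11604 \left(- \frac{1}{2160}\right) + 25032 \cdot \frac{1}{7452}\right) = 2 \left(- \frac{967}{180} + \frac{2086}{621}\right) = 2 \left(- \frac{25003}{12420}\right) = - \frac{25003}{6210} \approx -4.0262$)
$b{\left(r \right)} = -40 + 3 r - \frac{r^{2}}{2}$ ($b{\left(r \right)} = - \frac{\left(r^{2} - 6 r\right) + 80}{2} = - \frac{80 + r^{2} - 6 r}{2} = -40 + 3 r - \frac{r^{2}}{2}$)
$b{\left(145 \right)} + M = \left(-40 + 3 \cdot 145 - \frac{145^{2}}{2}\right) - \frac{25003}{6210} = \left(-40 + 435 - \frac{21025}{2}\right) - \frac{25003}{6210} = - \frac{20235}{2} - \frac{25003}{6210} = - \frac{31427339}{3105}$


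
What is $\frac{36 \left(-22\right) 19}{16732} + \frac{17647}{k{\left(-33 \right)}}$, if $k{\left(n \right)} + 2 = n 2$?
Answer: $- \frac{74073217}{284444} \approx -260.41$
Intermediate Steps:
$k{\left(n \right)} = -2 + 2 n$ ($k{\left(n \right)} = -2 + n 2 = -2 + 2 n$)
$\frac{36 \left(-22\right) 19}{16732} + \frac{17647}{k{\left(-33 \right)}} = \frac{36 \left(-22\right) 19}{16732} + \frac{17647}{-2 + 2 \left(-33\right)} = \left(-792\right) 19 \cdot \frac{1}{16732} + \frac{17647}{-2 - 66} = \left(-15048\right) \frac{1}{16732} + \frac{17647}{-68} = - \frac{3762}{4183} + 17647 \left(- \frac{1}{68}\right) = - \frac{3762}{4183} - \frac{17647}{68} = - \frac{74073217}{284444}$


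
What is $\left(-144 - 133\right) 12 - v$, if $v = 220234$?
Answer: $-223558$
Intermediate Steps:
$\left(-144 - 133\right) 12 - v = \left(-144 - 133\right) 12 - 220234 = \left(-277\right) 12 - 220234 = -3324 - 220234 = -223558$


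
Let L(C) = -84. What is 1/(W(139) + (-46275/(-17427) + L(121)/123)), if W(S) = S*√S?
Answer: -111885365637/152340100588128730 + 7884701685979*√139/152340100588128730 ≈ 0.00060947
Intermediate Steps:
W(S) = S^(3/2)
1/(W(139) + (-46275/(-17427) + L(121)/123)) = 1/(139^(3/2) + (-46275/(-17427) - 84/123)) = 1/(139*√139 + (-46275*(-1/17427) - 84*1/123)) = 1/(139*√139 + (15425/5809 - 28/41)) = 1/(139*√139 + 469773/238169) = 1/(469773/238169 + 139*√139)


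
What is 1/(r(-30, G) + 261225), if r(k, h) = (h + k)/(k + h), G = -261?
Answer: 1/261226 ≈ 3.8281e-6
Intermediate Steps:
r(k, h) = 1 (r(k, h) = (h + k)/(h + k) = 1)
1/(r(-30, G) + 261225) = 1/(1 + 261225) = 1/261226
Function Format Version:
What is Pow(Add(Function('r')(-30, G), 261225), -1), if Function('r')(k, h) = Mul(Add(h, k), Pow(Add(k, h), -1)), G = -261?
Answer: Rational(1, 261226) ≈ 3.8281e-6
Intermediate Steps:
Function('r')(k, h) = 1 (Function('r')(k, h) = Mul(Add(h, k), Pow(Add(h, k), -1)) = 1)
Pow(Add(Function('r')(-30, G), 261225), -1) = Pow(Add(1, 261225), -1) = Pow(261226, -1) = Rational(1, 261226)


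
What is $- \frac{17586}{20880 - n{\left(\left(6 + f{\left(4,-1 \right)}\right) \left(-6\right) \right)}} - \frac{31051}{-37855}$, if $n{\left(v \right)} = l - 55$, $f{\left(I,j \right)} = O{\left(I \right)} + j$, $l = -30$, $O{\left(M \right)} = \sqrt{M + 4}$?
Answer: $- \frac{2946763}{158726015} \approx -0.018565$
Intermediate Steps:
$O{\left(M \right)} = \sqrt{4 + M}$
$f{\left(I,j \right)} = j + \sqrt{4 + I}$ ($f{\left(I,j \right)} = \sqrt{4 + I} + j = j + \sqrt{4 + I}$)
$n{\left(v \right)} = -85$ ($n{\left(v \right)} = -30 - 55 = -85$)
$- \frac{17586}{20880 - n{\left(\left(6 + f{\left(4,-1 \right)}\right) \left(-6\right) \right)}} - \frac{31051}{-37855} = - \frac{17586}{20880 - -85} - \frac{31051}{-37855} = - \frac{17586}{20880 + 85} - - \frac{31051}{37855} = - \frac{17586}{20965} + \frac{31051}{37855} = - \frac{2946763}{158726015}$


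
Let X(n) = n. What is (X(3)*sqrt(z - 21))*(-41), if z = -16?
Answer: -123*I*sqrt(37) ≈ -748.18*I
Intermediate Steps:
(X(3)*sqrt(z - 21))*(-41) = (3*sqrt(-16 - 21))*(-41) = (3*sqrt(-37))*(-41) = (3*(I*sqrt(37)))*(-41) = (3*I*sqrt(37))*(-41) = -123*I*sqrt(37)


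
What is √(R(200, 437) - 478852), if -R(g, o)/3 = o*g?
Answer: 2*I*√185263 ≈ 860.84*I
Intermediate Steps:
R(g, o) = -3*g*o (R(g, o) = -3*o*g = -3*g*o)
√(R(200, 437) - 478852) = √(-3*200*437 - 478852) = √(-262200 - 478852) = √(-741052) = 2*I*√185263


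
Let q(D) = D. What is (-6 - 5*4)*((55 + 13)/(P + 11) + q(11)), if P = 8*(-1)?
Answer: -2626/3 ≈ -875.33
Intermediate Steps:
P = -8
(-6 - 5*4)*((55 + 13)/(P + 11) + q(11)) = (-6 - 5*4)*((55 + 13)/(-8 + 11) + 11) = (-6 - 20)*(68/3 + 11) = -26*(68*(⅓) + 11) = -26*(68/3 + 11) = -26*101/3 = -2626/3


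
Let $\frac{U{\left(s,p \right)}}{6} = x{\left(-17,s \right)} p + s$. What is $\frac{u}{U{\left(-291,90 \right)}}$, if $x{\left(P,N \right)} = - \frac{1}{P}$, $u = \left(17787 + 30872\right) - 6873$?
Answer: $- \frac{355181}{14571} \approx -24.376$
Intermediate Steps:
$u = 41786$ ($u = 48659 - 6873 = 41786$)
$U{\left(s,p \right)} = 6 s + \frac{6 p}{17}$ ($U{\left(s,p \right)} = 6 \left(- \frac{1}{-17} p + s\right) = 6 \left(\left(-1\right) \left(- \frac{1}{17}\right) p + s\right) = 6 \left(\frac{p}{17} + s\right) = 6 \left(s + \frac{p}{17}\right) = 6 s + \frac{6 p}{17}$)
$\frac{u}{U{\left(-291,90 \right)}} = \frac{41786}{6 \left(-291\right) + \frac{6}{17} \cdot 90} = \frac{41786}{-1746 + \frac{540}{17}} = \frac{41786}{- \frac{29142}{17}} = 41786 \left(- \frac{17}{29142}\right) = - \frac{355181}{14571}$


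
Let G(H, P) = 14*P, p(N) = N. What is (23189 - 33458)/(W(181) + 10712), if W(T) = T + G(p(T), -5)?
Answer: -10269/10823 ≈ -0.94881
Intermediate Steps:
W(T) = -70 + T (W(T) = T + 14*(-5) = T - 70 = -70 + T)
(23189 - 33458)/(W(181) + 10712) = (23189 - 33458)/((-70 + 181) + 10712) = -10269/(111 + 10712) = -10269/10823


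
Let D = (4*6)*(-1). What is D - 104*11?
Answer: -1168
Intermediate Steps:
D = -24 (D = 24*(-1) = -24)
D - 104*11 = -24 - 104*11 = -24 - 1144 = -1168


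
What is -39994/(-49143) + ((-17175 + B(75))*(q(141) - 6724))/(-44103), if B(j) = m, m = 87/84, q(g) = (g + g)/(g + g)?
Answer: -52941602352041/20228634804 ≈ -2617.2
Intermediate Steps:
q(g) = 1 (q(g) = (2*g)/((2*g)) = (2*g)*(1/(2*g)) = 1)
m = 29/28 (m = 87*(1/84) = 29/28 ≈ 1.0357)
B(j) = 29/28
-39994/(-49143) + ((-17175 + B(75))*(q(141) - 6724))/(-44103) = -39994/(-49143) + ((-17175 + 29/28)*(1 - 6724))/(-44103) = -39994*(-1/49143) - 480871/28*(-6723)*(-1/44103) = 39994/49143 + (3232895733/28)*(-1/44103) = 39994/49143 - 1077631911/411628 = -52941602352041/20228634804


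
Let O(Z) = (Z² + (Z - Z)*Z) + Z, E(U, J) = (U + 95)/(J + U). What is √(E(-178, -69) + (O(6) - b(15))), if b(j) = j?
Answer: 4*√104234/247 ≈ 5.2284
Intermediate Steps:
E(U, J) = (95 + U)/(J + U)
O(Z) = Z + Z² (O(Z) = (Z² + 0*Z) + Z = (Z² + 0) + Z = Z² + Z = Z + Z²)
√(E(-178, -69) + (O(6) - b(15))) = √((95 - 178)/(-69 - 178) + (6*(1 + 6) - 1*15)) = √(-83/(-247) + (6*7 - 15)) = √(-1/247*(-83) + (42 - 15)) = √(83/247 + 27) = √(6752/247) = 4*√104234/247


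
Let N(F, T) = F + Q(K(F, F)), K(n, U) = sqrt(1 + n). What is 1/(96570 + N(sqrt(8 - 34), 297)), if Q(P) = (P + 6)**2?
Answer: 1/(96570 + (6 + sqrt(1 + I*sqrt(26)))**2 + I*sqrt(26)) ≈ 1.0349e-5 - 2.95e-9*I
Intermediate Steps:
Q(P) = (6 + P)**2
N(F, T) = F + (6 + sqrt(1 + F))**2
1/(96570 + N(sqrt(8 - 34), 297)) = 1/(96570 + (sqrt(8 - 34) + (6 + sqrt(1 + sqrt(8 - 34)))**2)) = 1/(96570 + (sqrt(-26) + (6 + sqrt(1 + sqrt(-26)))**2)) = 1/(96570 + (I*sqrt(26) + (6 + sqrt(1 + I*sqrt(26)))**2)) = 1/(96570 + ((6 + sqrt(1 + I*sqrt(26)))**2 + I*sqrt(26))) = 1/(96570 + (6 + sqrt(1 + I*sqrt(26)))**2 + I*sqrt(26))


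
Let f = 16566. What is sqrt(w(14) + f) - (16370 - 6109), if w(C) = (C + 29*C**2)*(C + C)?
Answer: -10261 + sqrt(176110) ≈ -9841.3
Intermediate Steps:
w(C) = 2*C*(C + 29*C**2) (w(C) = (C + 29*C**2)*(2*C) = 2*C*(C + 29*C**2))
sqrt(w(14) + f) - (16370 - 6109) = sqrt(14**2*(2 + 58*14) + 16566) - (16370 - 6109) = sqrt(196*(2 + 812) + 16566) - 1*10261 = sqrt(196*814 + 16566) - 10261 = sqrt(159544 + 16566) - 10261 = sqrt(176110) - 10261 = -10261 + sqrt(176110)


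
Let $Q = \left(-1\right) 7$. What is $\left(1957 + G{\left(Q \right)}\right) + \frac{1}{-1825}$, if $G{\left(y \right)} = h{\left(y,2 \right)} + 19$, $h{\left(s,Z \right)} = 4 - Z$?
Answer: $\frac{3609849}{1825} \approx 1978.0$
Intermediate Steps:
$Q = -7$
$G{\left(y \right)} = 21$ ($G{\left(y \right)} = \left(4 - 2\right) + 19 = 2 + 19 = 21$)
$\left(1957 + G{\left(Q \right)}\right) + \frac{1}{-1825} = \left(1957 + 21\right) + \frac{1}{-1825} = 1978 - \frac{1}{1825} = \frac{3609849}{1825}$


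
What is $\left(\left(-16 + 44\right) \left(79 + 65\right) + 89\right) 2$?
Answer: $8242$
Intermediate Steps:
$\left(\left(-16 + 44\right) \left(79 + 65\right) + 89\right) 2 = \left(28 \cdot 144 + 89\right) 2 = \left(4032 + 89\right) 2 = 4121 \cdot 2 = 8242$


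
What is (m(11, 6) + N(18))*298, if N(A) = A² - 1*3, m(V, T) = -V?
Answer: 92380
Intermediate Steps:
N(A) = -3 + A² (N(A) = A² - 3 = -3 + A²)
(m(11, 6) + N(18))*298 = (-1*11 + (-3 + 18²))*298 = (-11 + (-3 + 324))*298 = (-11 + 321)*298 = 310*298 = 92380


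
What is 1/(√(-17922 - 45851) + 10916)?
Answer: 10916/119222829 - I*√63773/119222829 ≈ 9.156e-5 - 2.1182e-6*I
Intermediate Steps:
1/(√(-17922 - 45851) + 10916) = 1/(√(-63773) + 10916) = 1/(I*√63773 + 10916) = 1/(10916 + I*√63773)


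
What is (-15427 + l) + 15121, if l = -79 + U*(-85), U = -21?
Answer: 1400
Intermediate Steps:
l = 1706 (l = -79 - 21*(-85) = -79 + 1785 = 1706)
(-15427 + l) + 15121 = (-15427 + 1706) + 15121 = -13721 + 15121 = 1400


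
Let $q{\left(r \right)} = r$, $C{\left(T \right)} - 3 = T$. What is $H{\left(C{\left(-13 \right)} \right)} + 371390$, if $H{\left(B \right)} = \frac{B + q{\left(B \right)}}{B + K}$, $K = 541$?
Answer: $\frac{197208070}{531} \approx 3.7139 \cdot 10^{5}$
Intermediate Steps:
$C{\left(T \right)} = 3 + T$
$H{\left(B \right)} = \frac{2 B}{541 + B}$ ($H{\left(B \right)} = \frac{B + B}{B + 541} = \frac{2 B}{541 + B}$)
$H{\left(C{\left(-13 \right)} \right)} + 371390 = \frac{2 \left(3 - 13\right)}{541 + \left(3 - 13\right)} + 371390 = 2 \left(-10\right) \frac{1}{541 - 10} + 371390 = 2 \left(-10\right) \frac{1}{531} + 371390 = - \frac{20}{531} + 371390 = \frac{197208070}{531}$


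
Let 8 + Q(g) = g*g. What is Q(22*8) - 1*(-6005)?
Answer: 36973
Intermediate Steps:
Q(g) = -8 + g² (Q(g) = -8 + g*g = -8 + g²)
Q(22*8) - 1*(-6005) = (-8 + (22*8)²) - 1*(-6005) = (-8 + 176²) + 6005 = (-8 + 30976) + 6005 = 30968 + 6005 = 36973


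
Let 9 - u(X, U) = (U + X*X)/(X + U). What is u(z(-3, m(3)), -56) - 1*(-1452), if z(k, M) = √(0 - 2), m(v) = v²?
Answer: 2290685/1569 - 29*I*√2/1569 ≈ 1460.0 - 0.026139*I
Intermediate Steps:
z(k, M) = I*√2 (z(k, M) = √(-2) = I*√2)
u(X, U) = 9 - (U + X²)/(U + X) (u(X, U) = 9 - (U + X*X)/(X + U) = 9 - (U + X²)/(U + X))
u(z(-3, m(3)), -56) - 1*(-1452) = (-(I*√2)² + 8*(-56) + 9*(I*√2))/(-56 + I*√2) - 1*(-1452) = (-1*(-2) - 448 + 9*I*√2)/(-56 + I*√2) + 1452 = (2 - 448 + 9*I*√2)/(-56 + I*√2) + 1452 = (-446 + 9*I*√2)/(-56 + I*√2) + 1452 = 1452 + (-446 + 9*I*√2)/(-56 + I*√2)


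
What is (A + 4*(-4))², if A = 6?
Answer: 100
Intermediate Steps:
(A + 4*(-4))² = (6 + 4*(-4))² = (6 - 16)² = (-10)² = 100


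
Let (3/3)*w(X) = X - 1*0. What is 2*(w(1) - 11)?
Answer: -20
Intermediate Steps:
w(X) = X (w(X) = X - 1*0 = X + 0 = X)
2*(w(1) - 11) = 2*(1 - 11) = 2*(-10) = -20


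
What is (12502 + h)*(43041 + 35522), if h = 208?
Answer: 998535730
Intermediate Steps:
(12502 + h)*(43041 + 35522) = (12502 + 208)*(43041 + 35522) = 12710*78563 = 998535730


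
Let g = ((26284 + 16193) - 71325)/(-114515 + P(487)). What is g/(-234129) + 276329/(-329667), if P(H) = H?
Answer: -614769759517997/733433845320267 ≈ -0.83821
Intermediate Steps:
g = 7212/28507 (g = ((26284 + 16193) - 71325)/(-114515 + 487) = (42477 - 71325)/(-114028) = -28848*(-1/114028) = 7212/28507 ≈ 0.25299)
g/(-234129) + 276329/(-329667) = (7212/28507)/(-234129) + 276329/(-329667) = (7212/28507)*(-1/234129) + 276329*(-1/329667) = -2404/2224771801 - 276329/329667 = -614769759517997/733433845320267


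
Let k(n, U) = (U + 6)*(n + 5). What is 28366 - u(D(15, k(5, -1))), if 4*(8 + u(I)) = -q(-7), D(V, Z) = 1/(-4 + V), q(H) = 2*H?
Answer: 56741/2 ≈ 28371.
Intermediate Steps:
k(n, U) = (5 + n)*(6 + U) (k(n, U) = (6 + U)*(5 + n) = (5 + n)*(6 + U))
u(I) = -9/2 (u(I) = -8 + (-2*(-7))/4 = -8 + (-1*(-14))/4 = -8 + (1/4)*14 = -8 + 7/2 = -9/2)
28366 - u(D(15, k(5, -1))) = 28366 - 1*(-9/2) = 28366 + 9/2 = 56741/2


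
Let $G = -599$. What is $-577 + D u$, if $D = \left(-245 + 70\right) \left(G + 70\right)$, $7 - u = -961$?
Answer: $89612023$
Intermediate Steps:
$u = 968$ ($u = 7 - -961 = 7 + 961 = 968$)
$D = 92575$ ($D = \left(-245 + 70\right) \left(-599 + 70\right) = \left(-175\right) \left(-529\right) = 92575$)
$-577 + D u = -577 + 92575 \cdot 968 = -577 + 89612600 = 89612023$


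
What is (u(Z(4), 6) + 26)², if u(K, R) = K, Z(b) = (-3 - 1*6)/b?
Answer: 9025/16 ≈ 564.06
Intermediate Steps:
Z(b) = -9/b (Z(b) = (-3 - 6)/b = -9/b)
(u(Z(4), 6) + 26)² = (-9/4 + 26)² = (95/4)² = 9025/16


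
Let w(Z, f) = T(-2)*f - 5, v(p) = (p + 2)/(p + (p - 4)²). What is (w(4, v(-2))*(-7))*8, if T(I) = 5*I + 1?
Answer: 280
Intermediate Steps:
T(I) = 1 + 5*I
v(p) = (2 + p)/(p + (-4 + p)²)
w(Z, f) = -5 - 9*f (w(Z, f) = (1 + 5*(-2))*f - 5 = (1 - 10)*f - 5 = -9*f - 5 = -5 - 9*f)
(w(4, v(-2))*(-7))*8 = ((-5 - 9*(2 - 2)/(-2 + (-4 - 2)²))*(-7))*8 = ((-5 - 9*0/(-2 + (-6)²))*(-7))*8 = ((-5 - 9*0/(-2 + 36))*(-7))*8 = ((-5 - 9*0/34)*(-7))*8 = ((-5 - 9*0)*(-7))*8 = ((-5 + 0)*(-7))*8 = -5*(-7)*8 = 35*8 = 280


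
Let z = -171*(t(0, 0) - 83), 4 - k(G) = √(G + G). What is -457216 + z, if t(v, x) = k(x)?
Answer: -443707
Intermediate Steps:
k(G) = 4 - √2*√G (k(G) = 4 - √(G + G) = 4 - √(2*G) = 4 - √2*√G)
t(v, x) = 4 - √2*√x
z = 13509 (z = -171*((4 - √2*√0) - 83) = -171*((4 - 1*√2*0) - 83) = -171*((4 + 0) - 83) = -171*(4 - 83) = -171*(-79) = 13509)
-457216 + z = -457216 + 13509 = -443707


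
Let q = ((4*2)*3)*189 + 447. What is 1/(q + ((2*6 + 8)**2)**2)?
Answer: 1/164983 ≈ 6.0612e-6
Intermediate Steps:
q = 4983 (q = (8*3)*189 + 447 = 24*189 + 447 = 4536 + 447 = 4983)
1/(q + ((2*6 + 8)**2)**2) = 1/(4983 + ((2*6 + 8)**2)**2) = 1/(4983 + ((12 + 8)**2)**2) = 1/(4983 + (20**2)**2) = 1/(4983 + 400**2) = 1/(4983 + 160000) = 1/164983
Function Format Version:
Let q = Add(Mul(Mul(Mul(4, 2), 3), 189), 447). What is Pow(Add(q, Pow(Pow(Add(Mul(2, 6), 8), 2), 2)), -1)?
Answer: Rational(1, 164983) ≈ 6.0612e-6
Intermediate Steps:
q = 4983 (q = Add(Mul(Mul(8, 3), 189), 447) = Add(Mul(24, 189), 447) = Add(4536, 447) = 4983)
Pow(Add(q, Pow(Pow(Add(Mul(2, 6), 8), 2), 2)), -1) = Pow(Add(4983, Pow(Pow(Add(Mul(2, 6), 8), 2), 2)), -1) = Pow(Add(4983, Pow(Pow(Add(12, 8), 2), 2)), -1) = Pow(Add(4983, Pow(Pow(20, 2), 2)), -1) = Pow(Add(4983, Pow(400, 2)), -1) = Pow(Add(4983, 160000), -1) = Pow(164983, -1) = Rational(1, 164983)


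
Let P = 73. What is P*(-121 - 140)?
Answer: -19053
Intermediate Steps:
P*(-121 - 140) = 73*(-121 - 140) = 73*(-261) = -19053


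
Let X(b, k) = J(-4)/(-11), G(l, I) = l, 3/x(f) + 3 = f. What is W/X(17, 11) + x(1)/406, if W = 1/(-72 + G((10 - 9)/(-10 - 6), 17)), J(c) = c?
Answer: -39187/936236 ≈ -0.041856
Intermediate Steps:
x(f) = 3/(-3 + f)
W = -16/1153 (W = 1/(-72 + (10 - 9)/(-10 - 6)) = 1/(-72 + 1/(-16)) = 1/(-72 + 1*(-1/16)) = 1/(-72 - 1/16) = 1/(-1153/16) = -16/1153 ≈ -0.013877)
X(b, k) = 4/11 (X(b, k) = -4/(-11) = -4*(-1/11) = 4/11)
W/X(17, 11) + x(1)/406 = -16/(1153*4/11) + (3/(-3 + 1))/406 = -16/1153*11/4 + (3/(-2))*(1/406) = -44/1153 + (3*(-½))*(1/406) = -44/1153 - 3/2*1/406 = -44/1153 - 3/812 = -39187/936236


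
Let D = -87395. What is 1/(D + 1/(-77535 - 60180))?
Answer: -137715/12035602426 ≈ -1.1442e-5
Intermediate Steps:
1/(D + 1/(-77535 - 60180)) = 1/(-87395 + 1/(-77535 - 60180)) = 1/(-87395 + 1/(-137715)) = 1/(-87395 - 1/137715) = 1/(-12035602426/137715) = -137715/12035602426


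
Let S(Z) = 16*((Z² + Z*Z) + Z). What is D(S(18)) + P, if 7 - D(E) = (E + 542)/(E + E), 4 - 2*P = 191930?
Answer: -1022512735/10656 ≈ -95957.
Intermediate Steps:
P = -95963 (P = 2 - ½*191930 = 2 - 95965 = -95963)
S(Z) = 16*Z + 32*Z² (S(Z) = 16*((Z² + Z²) + Z) = 16*(2*Z² + Z) = 16*(Z + 2*Z²) = 16*Z + 32*Z²)
D(E) = 7 - (542 + E)/(2*E) (D(E) = 7 - (E + 542)/(E + E) = 7 - (542 + E)/(2*E))
D(S(18)) + P = (13/2 - 271*1/(288*(1 + 2*18))) - 95963 = (13/2 - 271*1/(288*(1 + 36))) - 95963 = (13/2 - 271/(16*18*37)) - 95963 = (13/2 - 271/10656) - 95963 = 68993/10656 - 95963 = -1022512735/10656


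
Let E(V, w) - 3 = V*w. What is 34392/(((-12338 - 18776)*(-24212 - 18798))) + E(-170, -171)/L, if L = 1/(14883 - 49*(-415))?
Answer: 342546737866931088/334553285 ≈ 1.0239e+9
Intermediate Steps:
E(V, w) = 3 + V*w
L = 1/35218 (L = 1/(14883 + 20335) = 1/35218 ≈ 2.8395e-5)
34392/(((-12338 - 18776)*(-24212 - 18798))) + E(-170, -171)/L = 34392/(((-12338 - 18776)*(-24212 - 18798))) + (3 - 170*(-171))/(1/35218) = 34392/((-31114*(-43010))) + (3 + 29070)*35218 = 34392/1338213140 + 29073*35218 = 34392*(1/1338213140) + 1023892914 = 8598/334553285 + 1023892914 = 342546737866931088/334553285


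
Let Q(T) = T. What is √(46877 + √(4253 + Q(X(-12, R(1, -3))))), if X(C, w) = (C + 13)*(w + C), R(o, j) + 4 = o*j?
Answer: √(46877 + √4234) ≈ 216.66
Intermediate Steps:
R(o, j) = -4 + j*o (R(o, j) = -4 + o*j = -4 + j*o)
X(C, w) = (13 + C)*(C + w)
√(46877 + √(4253 + Q(X(-12, R(1, -3))))) = √(46877 + √(4253 + ((-12)² + 13*(-12) + 13*(-4 - 3*1) - 12*(-4 - 3*1)))) = √(46877 + √(4253 + (144 - 156 + 13*(-4 - 3) - 12*(-4 - 3)))) = √(46877 + √(4253 + (144 - 156 + 13*(-7) - 12*(-7)))) = √(46877 + √(4253 + (144 - 156 - 91 + 84))) = √(46877 + √(4253 - 19)) = √(46877 + √4234)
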